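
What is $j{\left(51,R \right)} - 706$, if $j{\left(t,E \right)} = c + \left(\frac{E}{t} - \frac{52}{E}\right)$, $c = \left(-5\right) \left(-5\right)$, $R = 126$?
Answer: $- \frac{727147}{1071} \approx -678.94$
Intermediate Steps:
$c = 25$
$j{\left(t,E \right)} = 25 - \frac{52}{E} + \frac{E}{t}$ ($j{\left(t,E \right)} = 25 + \left(\frac{E}{t} - \frac{52}{E}\right) = 25 + \left(- \frac{52}{E} + \frac{E}{t}\right) = 25 - \frac{52}{E} + \frac{E}{t}$)
$j{\left(51,R \right)} - 706 = \left(25 - \frac{52}{126} + \frac{126}{51}\right) - 706 = \left(25 - \frac{26}{63} + 126 \cdot \frac{1}{51}\right) - 706 = \left(25 - \frac{26}{63} + \frac{42}{17}\right) - 706 = \frac{28979}{1071} - 706 = - \frac{727147}{1071}$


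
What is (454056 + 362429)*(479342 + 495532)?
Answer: 795969997890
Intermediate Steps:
(454056 + 362429)*(479342 + 495532) = 816485*974874 = 795969997890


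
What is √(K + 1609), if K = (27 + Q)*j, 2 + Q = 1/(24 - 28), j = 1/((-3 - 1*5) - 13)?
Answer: √315133/14 ≈ 40.098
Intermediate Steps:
j = -1/21 (j = 1/((-3 - 5) - 13) = 1/(-8 - 13) = 1/(-21) = -1/21 ≈ -0.047619)
Q = -9/4 (Q = -2 + 1/(24 - 28) = -2 + 1/(-4) = -2 - ¼ = -9/4 ≈ -2.2500)
K = -33/28 (K = (27 - 9/4)*(-1/21) = (99/4)*(-1/21) = -33/28 ≈ -1.1786)
√(K + 1609) = √(-33/28 + 1609) = √(45019/28) = √315133/14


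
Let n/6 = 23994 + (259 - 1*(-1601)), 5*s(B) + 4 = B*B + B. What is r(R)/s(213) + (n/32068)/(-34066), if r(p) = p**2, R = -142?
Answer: 13766446239811/6223838203258 ≈ 2.2119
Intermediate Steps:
s(B) = -4/5 + B/5 + B**2/5 (s(B) = -4/5 + (B*B + B)/5 = -4/5 + (B**2 + B)/5 = -4/5 + (B + B**2)/5 = -4/5 + (B/5 + B**2/5) = -4/5 + B/5 + B**2/5)
n = 155124 (n = 6*(23994 + (259 - 1*(-1601))) = 6*(23994 + (259 + 1601)) = 6*(23994 + 1860) = 6*25854 = 155124)
r(R)/s(213) + (n/32068)/(-34066) = (-142)**2/(-4/5 + (1/5)*213 + (1/5)*213**2) + (155124/32068)/(-34066) = 20164/(-4/5 + 213/5 + (1/5)*45369) + (155124*(1/32068))*(-1/34066) = 20164/(-4/5 + 213/5 + 45369/5) + (38781/8017)*(-1/34066) = 20164/(45578/5) - 38781/273107122 = 20164*(5/45578) - 38781/273107122 = 50410/22789 - 38781/273107122 = 13766446239811/6223838203258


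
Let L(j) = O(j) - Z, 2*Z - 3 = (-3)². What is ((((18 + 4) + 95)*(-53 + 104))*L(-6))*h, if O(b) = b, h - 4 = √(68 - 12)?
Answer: -286416 - 143208*√14 ≈ -8.2225e+5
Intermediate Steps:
h = 4 + 2*√14 (h = 4 + √(68 - 12) = 4 + √56 = 4 + 2*√14 ≈ 11.483)
Z = 6 (Z = 3/2 + (½)*(-3)² = 3/2 + (½)*9 = 3/2 + 9/2 = 6)
L(j) = -6 + j (L(j) = j - 1*6 = j - 6 = -6 + j)
((((18 + 4) + 95)*(-53 + 104))*L(-6))*h = ((((18 + 4) + 95)*(-53 + 104))*(-6 - 6))*(4 + 2*√14) = (((22 + 95)*51)*(-12))*(4 + 2*√14) = ((117*51)*(-12))*(4 + 2*√14) = (5967*(-12))*(4 + 2*√14) = -71604*(4 + 2*√14) = -286416 - 143208*√14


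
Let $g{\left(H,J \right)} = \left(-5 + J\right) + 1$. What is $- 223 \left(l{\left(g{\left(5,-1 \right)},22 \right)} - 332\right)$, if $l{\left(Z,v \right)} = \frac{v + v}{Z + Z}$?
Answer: $\frac{375086}{5} \approx 75017.0$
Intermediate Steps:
$g{\left(H,J \right)} = -4 + J$
$l{\left(Z,v \right)} = \frac{v}{Z}$ ($l{\left(Z,v \right)} = \frac{2 v}{2 Z} = 2 v \frac{1}{2 Z} = \frac{v}{Z}$)
$- 223 \left(l{\left(g{\left(5,-1 \right)},22 \right)} - 332\right) = - 223 \left(\frac{22}{-4 - 1} - 332\right) = - 223 \left(\frac{22}{-5} - 332\right) = - 223 \left(22 \left(- \frac{1}{5}\right) - 332\right) = - 223 \left(- \frac{22}{5} - 332\right) = \left(-223\right) \left(- \frac{1682}{5}\right) = \frac{375086}{5}$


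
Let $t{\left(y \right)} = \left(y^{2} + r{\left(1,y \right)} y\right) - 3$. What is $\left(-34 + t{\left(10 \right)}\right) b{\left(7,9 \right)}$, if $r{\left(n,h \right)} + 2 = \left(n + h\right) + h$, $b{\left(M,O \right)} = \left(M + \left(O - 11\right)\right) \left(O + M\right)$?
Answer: $20240$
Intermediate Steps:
$b{\left(M,O \right)} = \left(M + O\right) \left(-11 + M + O\right)$ ($b{\left(M,O \right)} = \left(M + \left(-11 + O\right)\right) \left(M + O\right) = \left(-11 + M + O\right) \left(M + O\right) = \left(M + O\right) \left(-11 + M + O\right)$)
$r{\left(n,h \right)} = -2 + n + 2 h$ ($r{\left(n,h \right)} = -2 + \left(\left(n + h\right) + h\right) = -2 + \left(\left(h + n\right) + h\right) = -2 + \left(n + 2 h\right) = -2 + n + 2 h$)
$t{\left(y \right)} = -3 + y^{2} + y \left(-1 + 2 y\right)$ ($t{\left(y \right)} = \left(y^{2} + \left(-2 + 1 + 2 y\right) y\right) - 3 = \left(y^{2} + \left(-1 + 2 y\right) y\right) - 3 = \left(y^{2} + y \left(-1 + 2 y\right)\right) - 3 = -3 + y^{2} + y \left(-1 + 2 y\right)$)
$\left(-34 + t{\left(10 \right)}\right) b{\left(7,9 \right)} = \left(-34 - \left(13 - 300\right)\right) \left(7^{2} + 9^{2} - 77 - 99 + 2 \cdot 7 \cdot 9\right) = \left(-34 - -287\right) \left(49 + 81 - 77 - 99 + 126\right) = \left(-34 - -287\right) 80 = \left(-34 + 287\right) 80 = 253 \cdot 80 = 20240$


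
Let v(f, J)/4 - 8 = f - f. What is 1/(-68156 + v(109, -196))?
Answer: -1/68124 ≈ -1.4679e-5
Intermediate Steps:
v(f, J) = 32 (v(f, J) = 32 + 4*(f - f) = 32 + 4*0 = 32 + 0 = 32)
1/(-68156 + v(109, -196)) = 1/(-68156 + 32) = 1/(-68124) = -1/68124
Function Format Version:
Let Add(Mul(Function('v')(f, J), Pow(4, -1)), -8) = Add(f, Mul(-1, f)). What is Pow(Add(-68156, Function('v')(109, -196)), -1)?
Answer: Rational(-1, 68124) ≈ -1.4679e-5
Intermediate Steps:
Function('v')(f, J) = 32 (Function('v')(f, J) = Add(32, Mul(4, Add(f, Mul(-1, f)))) = Add(32, Mul(4, 0)) = Add(32, 0) = 32)
Pow(Add(-68156, Function('v')(109, -196)), -1) = Pow(Add(-68156, 32), -1) = Pow(-68124, -1) = Rational(-1, 68124)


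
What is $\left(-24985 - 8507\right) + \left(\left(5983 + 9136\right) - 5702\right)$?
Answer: $-24075$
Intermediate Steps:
$\left(-24985 - 8507\right) + \left(\left(5983 + 9136\right) - 5702\right) = -33492 + \left(15119 - 5702\right) = -33492 + 9417 = -24075$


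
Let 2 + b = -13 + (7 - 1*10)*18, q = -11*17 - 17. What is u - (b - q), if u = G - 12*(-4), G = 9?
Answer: -78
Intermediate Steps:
u = 57 (u = 9 - 12*(-4) = 9 + 48 = 57)
q = -204 (q = -187 - 17 = -204)
b = -69 (b = -2 + (-13 + (7 - 1*10)*18) = -2 + (-13 + (7 - 10)*18) = -2 + (-13 - 3*18) = -2 + (-13 - 54) = -2 - 67 = -69)
u - (b - q) = 57 - (-69 - 1*(-204)) = 57 - (-69 + 204) = 57 - 1*135 = 57 - 135 = -78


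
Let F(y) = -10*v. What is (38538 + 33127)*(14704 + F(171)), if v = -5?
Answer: 1057345410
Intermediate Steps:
F(y) = 50 (F(y) = -10*(-5) = 50)
(38538 + 33127)*(14704 + F(171)) = (38538 + 33127)*(14704 + 50) = 71665*14754 = 1057345410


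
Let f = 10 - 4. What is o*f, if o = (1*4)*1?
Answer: 24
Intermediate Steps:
o = 4 (o = 4*1 = 4)
f = 6
o*f = 4*6 = 24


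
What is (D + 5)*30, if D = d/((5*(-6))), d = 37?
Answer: 113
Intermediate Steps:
D = -37/30 (D = 37/((5*(-6))) = 37/(-30) = 37*(-1/30) = -37/30 ≈ -1.2333)
(D + 5)*30 = (-37/30 + 5)*30 = (113/30)*30 = 113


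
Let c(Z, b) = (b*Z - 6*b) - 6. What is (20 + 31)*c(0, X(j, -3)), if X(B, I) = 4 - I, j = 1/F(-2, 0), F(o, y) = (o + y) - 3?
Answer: -2448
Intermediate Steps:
F(o, y) = -3 + o + y
j = -1/5 (j = 1/(-3 - 2 + 0) = 1/(-5) = -1/5 ≈ -0.20000)
c(Z, b) = -6 - 6*b + Z*b (c(Z, b) = (Z*b - 6*b) - 6 = (-6*b + Z*b) - 6 = -6 - 6*b + Z*b)
(20 + 31)*c(0, X(j, -3)) = (20 + 31)*(-6 - 6*(4 - 1*(-3)) + 0*(4 - 1*(-3))) = 51*(-6 - 6*(4 + 3) + 0*(4 + 3)) = 51*(-6 - 6*7 + 0*7) = 51*(-6 - 42 + 0) = 51*(-48) = -2448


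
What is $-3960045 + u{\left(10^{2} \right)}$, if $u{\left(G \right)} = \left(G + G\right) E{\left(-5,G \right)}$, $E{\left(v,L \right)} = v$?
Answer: $-3961045$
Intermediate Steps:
$u{\left(G \right)} = - 10 G$ ($u{\left(G \right)} = \left(G + G\right) \left(-5\right) = 2 G \left(-5\right) = - 10 G$)
$-3960045 + u{\left(10^{2} \right)} = -3960045 - 10 \cdot 10^{2} = -3960045 - 1000 = -3961045$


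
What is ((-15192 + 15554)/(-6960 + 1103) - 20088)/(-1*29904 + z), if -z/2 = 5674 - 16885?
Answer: 58827889/21911037 ≈ 2.6849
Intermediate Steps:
z = 22422 (z = -2*(5674 - 16885) = -2*(-11211) = 22422)
((-15192 + 15554)/(-6960 + 1103) - 20088)/(-1*29904 + z) = ((-15192 + 15554)/(-6960 + 1103) - 20088)/(-1*29904 + 22422) = (362/(-5857) - 20088)/(-29904 + 22422) = (362*(-1/5857) - 20088)/(-7482) = (-362/5857 - 20088)*(-1/7482) = -117655778/5857*(-1/7482) = 58827889/21911037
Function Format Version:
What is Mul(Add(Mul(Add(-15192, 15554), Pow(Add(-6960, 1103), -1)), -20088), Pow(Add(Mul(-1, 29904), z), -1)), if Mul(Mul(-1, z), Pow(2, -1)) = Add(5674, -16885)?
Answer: Rational(58827889, 21911037) ≈ 2.6849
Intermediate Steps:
z = 22422 (z = Mul(-2, Add(5674, -16885)) = Mul(-2, -11211) = 22422)
Mul(Add(Mul(Add(-15192, 15554), Pow(Add(-6960, 1103), -1)), -20088), Pow(Add(Mul(-1, 29904), z), -1)) = Mul(Add(Mul(Add(-15192, 15554), Pow(Add(-6960, 1103), -1)), -20088), Pow(Add(Mul(-1, 29904), 22422), -1)) = Mul(Add(Mul(362, Pow(-5857, -1)), -20088), Pow(Add(-29904, 22422), -1)) = Mul(Add(Mul(362, Rational(-1, 5857)), -20088), Pow(-7482, -1)) = Mul(Add(Rational(-362, 5857), -20088), Rational(-1, 7482)) = Mul(Rational(-117655778, 5857), Rational(-1, 7482)) = Rational(58827889, 21911037)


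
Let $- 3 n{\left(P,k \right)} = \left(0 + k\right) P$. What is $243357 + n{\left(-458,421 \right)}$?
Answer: $\frac{922889}{3} \approx 3.0763 \cdot 10^{5}$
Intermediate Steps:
$n{\left(P,k \right)} = - \frac{P k}{3}$ ($n{\left(P,k \right)} = - \frac{\left(0 + k\right) P}{3} = - \frac{k P}{3} = - \frac{P k}{3}$)
$243357 + n{\left(-458,421 \right)} = 243357 - \left(- \frac{458}{3}\right) 421 = 243357 + \frac{192818}{3} = \frac{922889}{3}$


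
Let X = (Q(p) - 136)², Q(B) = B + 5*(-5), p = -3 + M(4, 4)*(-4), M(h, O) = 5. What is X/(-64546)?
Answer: -16928/32273 ≈ -0.52452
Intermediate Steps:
p = -23 (p = -3 + 5*(-4) = -3 - 20 = -23)
Q(B) = -25 + B (Q(B) = B - 25 = -25 + B)
X = 33856 (X = ((-25 - 23) - 136)² = (-48 - 136)² = (-184)² = 33856)
X/(-64546) = 33856/(-64546) = 33856*(-1/64546) = -16928/32273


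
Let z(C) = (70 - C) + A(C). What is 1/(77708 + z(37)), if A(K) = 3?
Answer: 1/77744 ≈ 1.2863e-5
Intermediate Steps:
z(C) = 73 - C (z(C) = (70 - C) + 3 = 73 - C)
1/(77708 + z(37)) = 1/(77708 + (73 - 1*37)) = 1/(77708 + (73 - 37)) = 1/(77708 + 36) = 1/77744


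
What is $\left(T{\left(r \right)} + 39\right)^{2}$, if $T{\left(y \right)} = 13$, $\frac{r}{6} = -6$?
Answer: $2704$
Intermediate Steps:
$r = -36$ ($r = 6 \left(-6\right) = -36$)
$\left(T{\left(r \right)} + 39\right)^{2} = \left(13 + 39\right)^{2} = 52^{2} = 2704$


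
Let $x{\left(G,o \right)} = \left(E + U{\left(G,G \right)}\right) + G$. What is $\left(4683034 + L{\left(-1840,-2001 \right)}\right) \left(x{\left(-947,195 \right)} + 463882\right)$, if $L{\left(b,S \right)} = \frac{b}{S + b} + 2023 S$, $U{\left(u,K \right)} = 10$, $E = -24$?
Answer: $\frac{49091344864557}{167} \approx 2.9396 \cdot 10^{11}$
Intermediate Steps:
$x{\left(G,o \right)} = -14 + G$ ($x{\left(G,o \right)} = \left(-24 + 10\right) + G = -14 + G$)
$L{\left(b,S \right)} = 2023 S + \frac{b}{S + b}$ ($L{\left(b,S \right)} = \frac{b}{S + b} + 2023 S = 2023 S + \frac{b}{S + b}$)
$\left(4683034 + L{\left(-1840,-2001 \right)}\right) \left(x{\left(-947,195 \right)} + 463882\right) = \left(4683034 + \frac{-1840 + 2023 \left(-2001\right)^{2} + 2023 \left(-2001\right) \left(-1840\right)}{-2001 - 1840}\right) \left(\left(-14 - 947\right) + 463882\right) = \left(4683034 + \frac{-1840 + 2023 \cdot 4004001 + 7448362320}{-3841}\right) \left(-961 + 463882\right) = \left(4683034 - \frac{-1840 + 8100094023 + 7448362320}{3841}\right) 462921 = \left(4683034 - \frac{676019761}{167}\right) 462921 = \frac{106046917}{167} \cdot 462921 = \frac{49091344864557}{167}$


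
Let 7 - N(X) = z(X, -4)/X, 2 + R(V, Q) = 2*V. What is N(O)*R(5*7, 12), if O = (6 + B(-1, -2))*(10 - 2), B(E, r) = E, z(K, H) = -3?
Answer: 4811/10 ≈ 481.10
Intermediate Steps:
R(V, Q) = -2 + 2*V
O = 40 (O = (6 - 1)*(10 - 2) = 5*8 = 40)
N(X) = 7 + 3/X (N(X) = 7 - (-3)/X = 7 + 3/X)
N(O)*R(5*7, 12) = (7 + 3/40)*(-2 + 2*(5*7)) = (7 + 3*(1/40))*(-2 + 2*35) = (7 + 3/40)*(-2 + 70) = (283/40)*68 = 4811/10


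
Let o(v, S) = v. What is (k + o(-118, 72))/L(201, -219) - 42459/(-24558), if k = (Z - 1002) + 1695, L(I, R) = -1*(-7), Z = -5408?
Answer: -39463867/57302 ≈ -688.70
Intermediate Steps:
L(I, R) = 7
k = -4715 (k = (-5408 - 1002) + 1695 = -6410 + 1695 = -4715)
(k + o(-118, 72))/L(201, -219) - 42459/(-24558) = (-4715 - 118)/7 - 42459/(-24558) = -4833*1/7 - 42459*(-1/24558) = -4833/7 + 14153/8186 = -39463867/57302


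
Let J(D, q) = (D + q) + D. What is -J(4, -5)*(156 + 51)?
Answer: -621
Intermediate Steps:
J(D, q) = q + 2*D
-J(4, -5)*(156 + 51) = -(-5 + 2*4)*(156 + 51) = -(-5 + 8)*207 = -3*207 = -1*621 = -621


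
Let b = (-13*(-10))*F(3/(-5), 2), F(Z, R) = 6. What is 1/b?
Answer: 1/780 ≈ 0.0012821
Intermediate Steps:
b = 780 (b = -13*(-10)*6 = 130*6 = 780)
1/b = 1/780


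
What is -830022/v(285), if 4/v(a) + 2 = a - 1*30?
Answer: -104997783/2 ≈ -5.2499e+7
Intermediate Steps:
v(a) = 4/(-32 + a) (v(a) = 4/(-2 + (a - 1*30)) = 4/(-2 + (a - 30)) = 4/(-2 + (-30 + a)) = 4/(-32 + a))
-830022/v(285) = -830022/(4/(-32 + 285)) = -830022/(4/253) = -830022/(4*(1/253)) = -830022/4/253 = -830022*253/4 = -104997783/2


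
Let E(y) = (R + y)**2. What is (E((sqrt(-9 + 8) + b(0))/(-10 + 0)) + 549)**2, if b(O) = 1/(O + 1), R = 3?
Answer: 776736059/2500 - 80823*I/125 ≈ 3.1069e+5 - 646.58*I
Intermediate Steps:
b(O) = 1/(1 + O)
E(y) = (3 + y)**2
(E((sqrt(-9 + 8) + b(0))/(-10 + 0)) + 549)**2 = ((3 + (sqrt(-9 + 8) + 1/(1 + 0))/(-10 + 0))**2 + 549)**2 = ((3 + (sqrt(-1) + 1/1)/(-10))**2 + 549)**2 = ((3 + (I + 1)*(-1/10))**2 + 549)**2 = ((3 + (1 + I)*(-1/10))**2 + 549)**2 = ((3 + (-1/10 - I/10))**2 + 549)**2 = ((29/10 - I/10)**2 + 549)**2 = (549 + (29/10 - I/10)**2)**2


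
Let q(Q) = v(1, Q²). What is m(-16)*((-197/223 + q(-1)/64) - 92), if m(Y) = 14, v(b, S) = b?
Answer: -9277863/7136 ≈ -1300.1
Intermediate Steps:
q(Q) = 1
m(-16)*((-197/223 + q(-1)/64) - 92) = 14*((-197/223 + 1/64) - 92) = 14*(-12385/14272 - 92) = 14*(-1325409/14272) = -9277863/7136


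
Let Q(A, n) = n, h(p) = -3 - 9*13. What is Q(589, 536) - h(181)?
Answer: 656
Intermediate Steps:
h(p) = -120 (h(p) = -3 - 117 = -120)
Q(589, 536) - h(181) = 536 - 1*(-120) = 536 + 120 = 656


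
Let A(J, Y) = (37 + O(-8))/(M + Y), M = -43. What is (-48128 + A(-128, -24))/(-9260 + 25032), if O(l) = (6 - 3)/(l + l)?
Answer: -51593805/16907584 ≈ -3.0515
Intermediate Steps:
O(l) = 3/(2*l) (O(l) = 3/((2*l)) = 3*(1/(2*l)) = 3/(2*l))
A(J, Y) = 589/(16*(-43 + Y)) (A(J, Y) = (37 + (3/2)/(-8))/(-43 + Y) = (37 + (3/2)*(-⅛))/(-43 + Y) = (37 - 3/16)/(-43 + Y) = 589/(16*(-43 + Y)))
(-48128 + A(-128, -24))/(-9260 + 25032) = (-48128 + 589/(16*(-43 - 24)))/(-9260 + 25032) = (-48128 + (589/16)/(-67))/15772 = (-48128 + (589/16)*(-1/67))*(1/15772) = (-48128 - 589/1072)*(1/15772) = -51593805/1072*1/15772 = -51593805/16907584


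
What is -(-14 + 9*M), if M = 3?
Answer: -13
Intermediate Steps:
-(-14 + 9*M) = -(-14 + 9*3) = -(-14 + 27) = -1*13 = -13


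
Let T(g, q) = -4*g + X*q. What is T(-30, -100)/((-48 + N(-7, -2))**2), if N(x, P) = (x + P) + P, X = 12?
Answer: -1080/3481 ≈ -0.31026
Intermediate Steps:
N(x, P) = x + 2*P (N(x, P) = (P + x) + P = x + 2*P)
T(g, q) = -4*g + 12*q
T(-30, -100)/((-48 + N(-7, -2))**2) = (-4*(-30) + 12*(-100))/((-48 + (-7 + 2*(-2)))**2) = (120 - 1200)/((-48 + (-7 - 4))**2) = -1080/(-48 - 11)**2 = -1080/((-59)**2) = -1080/3481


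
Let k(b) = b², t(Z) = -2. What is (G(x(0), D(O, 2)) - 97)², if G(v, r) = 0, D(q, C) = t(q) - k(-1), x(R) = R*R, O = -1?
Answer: 9409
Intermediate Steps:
x(R) = R²
D(q, C) = -3 (D(q, C) = -2 - 1*(-1)² = -2 - 1*1 = -2 - 1 = -3)
(G(x(0), D(O, 2)) - 97)² = (0 - 97)² = (-97)² = 9409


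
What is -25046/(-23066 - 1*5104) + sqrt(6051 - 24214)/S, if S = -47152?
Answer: 12523/14085 - I*sqrt(18163)/47152 ≈ 0.8891 - 0.0028582*I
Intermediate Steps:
-25046/(-23066 - 1*5104) + sqrt(6051 - 24214)/S = -25046/(-23066 - 1*5104) + sqrt(6051 - 24214)/(-47152) = -25046/(-23066 - 5104) + sqrt(-18163)*(-1/47152) = -25046/(-28170) + (I*sqrt(18163))*(-1/47152) = -25046*(-1/28170) - I*sqrt(18163)/47152 = 12523/14085 - I*sqrt(18163)/47152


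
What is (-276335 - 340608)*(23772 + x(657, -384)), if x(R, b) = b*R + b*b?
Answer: 50009399580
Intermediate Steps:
x(R, b) = b² + R*b (x(R, b) = R*b + b² = b² + R*b)
(-276335 - 340608)*(23772 + x(657, -384)) = (-276335 - 340608)*(23772 - 384*(657 - 384)) = -616943*(23772 - 384*273) = -616943*(23772 - 104832) = -616943*(-81060) = 50009399580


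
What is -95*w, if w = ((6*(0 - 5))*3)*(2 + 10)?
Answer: 102600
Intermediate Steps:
w = -1080 (w = ((6*(-5))*3)*12 = -30*3*12 = -90*12 = -1080)
-95*w = -95*(-1080) = 102600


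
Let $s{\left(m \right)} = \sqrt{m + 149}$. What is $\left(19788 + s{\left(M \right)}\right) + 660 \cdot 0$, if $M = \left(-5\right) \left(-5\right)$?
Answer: $19788 + \sqrt{174} \approx 19801.0$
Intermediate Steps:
$M = 25$
$s{\left(m \right)} = \sqrt{149 + m}$
$\left(19788 + s{\left(M \right)}\right) + 660 \cdot 0 = \left(19788 + \sqrt{149 + 25}\right) + 660 \cdot 0 = \left(19788 + \sqrt{174}\right) + 0 = 19788 + \sqrt{174}$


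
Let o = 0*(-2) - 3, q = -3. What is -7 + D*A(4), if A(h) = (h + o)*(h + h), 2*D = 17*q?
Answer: -211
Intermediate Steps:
o = -3 (o = 0 - 3 = -3)
D = -51/2 (D = (17*(-3))/2 = (½)*(-51) = -51/2 ≈ -25.500)
A(h) = 2*h*(-3 + h) (A(h) = (h - 3)*(h + h) = (-3 + h)*(2*h) = 2*h*(-3 + h))
-7 + D*A(4) = -7 - 51*4*(-3 + 4) = -7 - 51*4 = -7 - 51/2*8 = -7 - 204 = -211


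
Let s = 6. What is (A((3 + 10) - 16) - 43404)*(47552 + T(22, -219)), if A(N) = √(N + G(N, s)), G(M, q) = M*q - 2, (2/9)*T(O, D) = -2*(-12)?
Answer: -2068634640 + 47660*I*√23 ≈ -2.0686e+9 + 2.2857e+5*I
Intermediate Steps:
T(O, D) = 108 (T(O, D) = 9*(-2*(-12))/2 = (9/2)*24 = 108)
G(M, q) = -2 + M*q
A(N) = √(-2 + 7*N) (A(N) = √(N + (-2 + N*6)) = √(N + (-2 + 6*N)) = √(-2 + 7*N))
(A((3 + 10) - 16) - 43404)*(47552 + T(22, -219)) = (√(-2 + 7*((3 + 10) - 16)) - 43404)*(47552 + 108) = (√(-2 + 7*(13 - 16)) - 43404)*47660 = (√(-2 + 7*(-3)) - 43404)*47660 = (√(-2 - 21) - 43404)*47660 = (√(-23) - 43404)*47660 = (I*√23 - 43404)*47660 = (-43404 + I*√23)*47660 = -2068634640 + 47660*I*√23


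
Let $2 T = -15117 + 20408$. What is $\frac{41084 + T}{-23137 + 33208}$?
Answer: $\frac{29153}{6714} \approx 4.3421$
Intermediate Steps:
$T = \frac{5291}{2}$ ($T = \frac{-15117 + 20408}{2} = \frac{1}{2} \cdot 5291 = \frac{5291}{2} \approx 2645.5$)
$\frac{41084 + T}{-23137 + 33208} = \frac{41084 + \frac{5291}{2}}{-23137 + 33208} = \frac{87459}{2 \cdot 10071} = \frac{87459}{2} \cdot \frac{1}{10071} = \frac{29153}{6714}$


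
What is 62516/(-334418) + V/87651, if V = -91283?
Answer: -18003134105/14656036059 ≈ -1.2284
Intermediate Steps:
62516/(-334418) + V/87651 = 62516/(-334418) - 91283/87651 = 62516*(-1/334418) - 91283*1/87651 = -31258/167209 - 91283/87651 = -18003134105/14656036059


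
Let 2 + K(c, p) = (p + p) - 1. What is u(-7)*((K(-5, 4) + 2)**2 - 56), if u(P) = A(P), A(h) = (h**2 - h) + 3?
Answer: -413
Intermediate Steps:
K(c, p) = -3 + 2*p (K(c, p) = -2 + ((p + p) - 1) = -2 + (2*p - 1) = -2 + (-1 + 2*p) = -3 + 2*p)
A(h) = 3 + h**2 - h
u(P) = 3 + P**2 - P
u(-7)*((K(-5, 4) + 2)**2 - 56) = (3 + (-7)**2 - 1*(-7))*(((-3 + 2*4) + 2)**2 - 56) = (3 + 49 + 7)*(((-3 + 8) + 2)**2 - 56) = 59*((5 + 2)**2 - 56) = 59*(7**2 - 56) = 59*(49 - 56) = 59*(-7) = -413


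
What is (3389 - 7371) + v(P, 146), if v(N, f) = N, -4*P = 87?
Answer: -16015/4 ≈ -4003.8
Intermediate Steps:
P = -87/4 (P = -¼*87 = -87/4 ≈ -21.750)
(3389 - 7371) + v(P, 146) = (3389 - 7371) - 87/4 = -3982 - 87/4 = -16015/4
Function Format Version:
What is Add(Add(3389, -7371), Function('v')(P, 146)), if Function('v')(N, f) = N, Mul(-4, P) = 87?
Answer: Rational(-16015, 4) ≈ -4003.8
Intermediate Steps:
P = Rational(-87, 4) (P = Mul(Rational(-1, 4), 87) = Rational(-87, 4) ≈ -21.750)
Add(Add(3389, -7371), Function('v')(P, 146)) = Add(Add(3389, -7371), Rational(-87, 4)) = Add(-3982, Rational(-87, 4)) = Rational(-16015, 4)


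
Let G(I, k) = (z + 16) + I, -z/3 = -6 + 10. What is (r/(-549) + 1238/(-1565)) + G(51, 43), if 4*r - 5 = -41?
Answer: 5176622/95465 ≈ 54.225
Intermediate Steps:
r = -9 (r = 5/4 + (1/4)*(-41) = 5/4 - 41/4 = -9)
z = -12 (z = -3*(-6 + 10) = -3*4 = -12)
G(I, k) = 4 + I (G(I, k) = (-12 + 16) + I = 4 + I)
(r/(-549) + 1238/(-1565)) + G(51, 43) = (-9/(-549) + 1238/(-1565)) + (4 + 51) = (-9*(-1/549) + 1238*(-1/1565)) + 55 = (1/61 - 1238/1565) + 55 = -73953/95465 + 55 = 5176622/95465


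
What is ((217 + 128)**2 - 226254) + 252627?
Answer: 145398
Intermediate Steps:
((217 + 128)**2 - 226254) + 252627 = (345**2 - 226254) + 252627 = (119025 - 226254) + 252627 = -107229 + 252627 = 145398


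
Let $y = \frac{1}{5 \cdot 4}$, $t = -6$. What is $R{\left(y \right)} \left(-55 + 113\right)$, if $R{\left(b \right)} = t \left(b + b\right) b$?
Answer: $- \frac{87}{50} \approx -1.74$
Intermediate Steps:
$y = \frac{1}{20}$ ($y = \frac{1}{5} \cdot \frac{1}{4} = \frac{1}{20} \approx 0.05$)
$R{\left(b \right)} = - 12 b^{2}$ ($R{\left(b \right)} = - 6 \left(b + b\right) b = - 6 \cdot 2 b b = - 12 b b = - 12 b^{2}$)
$R{\left(y \right)} \left(-55 + 113\right) = - \frac{12}{400} \left(-55 + 113\right) = \left(-12\right) \frac{1}{400} \cdot 58 = \left(- \frac{3}{100}\right) 58 = - \frac{87}{50}$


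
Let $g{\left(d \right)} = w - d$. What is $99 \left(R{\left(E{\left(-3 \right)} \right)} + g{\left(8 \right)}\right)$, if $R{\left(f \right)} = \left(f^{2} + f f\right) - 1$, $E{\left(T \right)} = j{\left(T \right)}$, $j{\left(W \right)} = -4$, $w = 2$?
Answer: $2475$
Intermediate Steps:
$E{\left(T \right)} = -4$
$R{\left(f \right)} = -1 + 2 f^{2}$ ($R{\left(f \right)} = \left(f^{2} + f^{2}\right) - 1 = 2 f^{2} - 1 = -1 + 2 f^{2}$)
$g{\left(d \right)} = 2 - d$
$99 \left(R{\left(E{\left(-3 \right)} \right)} + g{\left(8 \right)}\right) = 99 \left(\left(-1 + 2 \left(-4\right)^{2}\right) + \left(2 - 8\right)\right) = 99 \left(\left(-1 + 2 \cdot 16\right) + \left(2 - 8\right)\right) = 99 \left(\left(-1 + 32\right) - 6\right) = 99 \left(31 - 6\right) = 99 \cdot 25 = 2475$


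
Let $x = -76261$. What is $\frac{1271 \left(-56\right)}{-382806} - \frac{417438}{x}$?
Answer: $\frac{82612861982}{14596584183} \approx 5.6597$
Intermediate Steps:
$\frac{1271 \left(-56\right)}{-382806} - \frac{417438}{x} = \frac{1271 \left(-56\right)}{-382806} - \frac{417438}{-76261} = \left(-71176\right) \left(- \frac{1}{382806}\right) - - \frac{417438}{76261} = \frac{35588}{191403} + \frac{417438}{76261} = \frac{82612861982}{14596584183}$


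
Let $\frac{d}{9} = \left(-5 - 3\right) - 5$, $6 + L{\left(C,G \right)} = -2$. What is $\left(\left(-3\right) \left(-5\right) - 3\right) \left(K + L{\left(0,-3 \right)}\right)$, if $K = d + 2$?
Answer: $-1476$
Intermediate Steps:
$L{\left(C,G \right)} = -8$ ($L{\left(C,G \right)} = -6 - 2 = -8$)
$d = -117$ ($d = 9 \left(\left(-5 - 3\right) - 5\right) = 9 \left(-8 - 5\right) = 9 \left(-13\right) = -117$)
$K = -115$ ($K = -117 + 2 = -115$)
$\left(\left(-3\right) \left(-5\right) - 3\right) \left(K + L{\left(0,-3 \right)}\right) = \left(\left(-3\right) \left(-5\right) - 3\right) \left(-115 - 8\right) = \left(15 - 3\right) \left(-123\right) = 12 \left(-123\right) = -1476$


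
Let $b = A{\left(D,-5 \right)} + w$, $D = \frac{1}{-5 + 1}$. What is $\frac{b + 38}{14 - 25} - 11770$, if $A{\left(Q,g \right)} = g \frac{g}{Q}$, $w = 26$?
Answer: $- \frac{129434}{11} \approx -11767.0$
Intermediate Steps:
$D = - \frac{1}{4}$ ($D = \frac{1}{-4} = - \frac{1}{4} \approx -0.25$)
$A{\left(Q,g \right)} = \frac{g^{2}}{Q}$
$b = -74$ ($b = \frac{\left(-5\right)^{2}}{- \frac{1}{4}} + 26 = \left(-4\right) 25 + 26 = -100 + 26 = -74$)
$\frac{b + 38}{14 - 25} - 11770 = \frac{-74 + 38}{14 - 25} - 11770 = - \frac{36}{-11} - 11770 = \left(-36\right) \left(- \frac{1}{11}\right) - 11770 = \frac{36}{11} - 11770 = - \frac{129434}{11}$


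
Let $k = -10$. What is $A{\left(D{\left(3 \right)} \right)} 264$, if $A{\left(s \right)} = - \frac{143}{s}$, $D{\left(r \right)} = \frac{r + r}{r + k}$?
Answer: $44044$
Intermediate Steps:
$D{\left(r \right)} = \frac{2 r}{-10 + r}$ ($D{\left(r \right)} = \frac{r + r}{r - 10} = \frac{2 r}{-10 + r}$)
$A{\left(D{\left(3 \right)} \right)} 264 = - \frac{143}{2 \cdot 3 \frac{1}{-10 + 3}} \cdot 264 = - \frac{143}{2 \cdot 3 \frac{1}{-7}} \cdot 264 = - \frac{143}{2 \cdot 3 \left(- \frac{1}{7}\right)} 264 = - \frac{143}{- \frac{6}{7}} \cdot 264 = \left(-143\right) \left(- \frac{7}{6}\right) 264 = \frac{1001}{6} \cdot 264 = 44044$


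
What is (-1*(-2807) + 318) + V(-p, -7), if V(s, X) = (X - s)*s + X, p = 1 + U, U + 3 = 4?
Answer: 3128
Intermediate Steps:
U = 1 (U = -3 + 4 = 1)
p = 2 (p = 1 + 1 = 2)
V(s, X) = X + s*(X - s) (V(s, X) = s*(X - s) + X = X + s*(X - s))
(-1*(-2807) + 318) + V(-p, -7) = (-1*(-2807) + 318) + (-7 - (-1*2)**2 - (-7)*2) = (2807 + 318) + (-7 - 1*(-2)**2 - 7*(-2)) = 3125 + (-7 - 1*4 + 14) = 3125 + (-7 - 4 + 14) = 3125 + 3 = 3128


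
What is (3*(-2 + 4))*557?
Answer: 3342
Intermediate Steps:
(3*(-2 + 4))*557 = (3*2)*557 = 6*557 = 3342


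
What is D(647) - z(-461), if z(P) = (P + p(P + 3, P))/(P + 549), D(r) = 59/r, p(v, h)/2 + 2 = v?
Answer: 898699/56936 ≈ 15.784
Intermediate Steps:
p(v, h) = -4 + 2*v
z(P) = (2 + 3*P)/(549 + P) (z(P) = (P + (-4 + 2*(P + 3)))/(P + 549) = (P + (-4 + 2*(3 + P)))/(549 + P) = (P + (-4 + (6 + 2*P)))/(549 + P) = (P + (2 + 2*P))/(549 + P) = (2 + 3*P)/(549 + P))
D(647) - z(-461) = 59/647 - (2 + 3*(-461))/(549 - 461) = 59*(1/647) - (2 - 1383)/88 = 59/647 - (-1381)/88 = 59/647 - 1*(-1381/88) = 59/647 + 1381/88 = 898699/56936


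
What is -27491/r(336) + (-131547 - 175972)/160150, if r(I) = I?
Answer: -2253005017/26905200 ≈ -83.739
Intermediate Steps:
-27491/r(336) + (-131547 - 175972)/160150 = -27491/336 + (-131547 - 175972)/160150 = -27491*1/336 - 307519*1/160150 = -27491/336 - 307519/160150 = -2253005017/26905200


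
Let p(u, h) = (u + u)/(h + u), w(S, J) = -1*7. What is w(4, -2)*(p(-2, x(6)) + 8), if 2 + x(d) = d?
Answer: -42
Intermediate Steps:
w(S, J) = -7
x(d) = -2 + d
p(u, h) = 2*u/(h + u) (p(u, h) = (2*u)/(h + u) = 2*u/(h + u))
w(4, -2)*(p(-2, x(6)) + 8) = -7*(2*(-2)/((-2 + 6) - 2) + 8) = -7*(2*(-2)/(4 - 2) + 8) = -7*(2*(-2)/2 + 8) = -7*(2*(-2)*(½) + 8) = -7*(-2 + 8) = -7*6 = -42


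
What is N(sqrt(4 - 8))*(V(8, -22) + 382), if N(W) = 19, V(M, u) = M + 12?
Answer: 7638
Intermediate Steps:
V(M, u) = 12 + M
N(sqrt(4 - 8))*(V(8, -22) + 382) = 19*((12 + 8) + 382) = 19*(20 + 382) = 19*402 = 7638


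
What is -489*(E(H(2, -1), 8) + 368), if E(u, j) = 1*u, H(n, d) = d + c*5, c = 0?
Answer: -179463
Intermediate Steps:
H(n, d) = d (H(n, d) = d + 0*5 = d + 0 = d)
E(u, j) = u
-489*(E(H(2, -1), 8) + 368) = -489*(-1 + 368) = -489*367 = -179463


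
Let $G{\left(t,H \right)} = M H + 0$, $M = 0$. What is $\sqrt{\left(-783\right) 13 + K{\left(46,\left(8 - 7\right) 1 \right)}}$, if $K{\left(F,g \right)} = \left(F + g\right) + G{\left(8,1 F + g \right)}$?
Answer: $2 i \sqrt{2533} \approx 100.66 i$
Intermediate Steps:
$G{\left(t,H \right)} = 0$ ($G{\left(t,H \right)} = 0 H + 0 = 0 + 0 = 0$)
$K{\left(F,g \right)} = F + g$ ($K{\left(F,g \right)} = \left(F + g\right) + 0 = F + g$)
$\sqrt{\left(-783\right) 13 + K{\left(46,\left(8 - 7\right) 1 \right)}} = \sqrt{\left(-783\right) 13 + \left(46 + \left(8 - 7\right) 1\right)} = \sqrt{-10179 + \left(46 + 1 \cdot 1\right)} = \sqrt{-10179 + \left(46 + 1\right)} = \sqrt{-10179 + 47} = \sqrt{-10132} = 2 i \sqrt{2533}$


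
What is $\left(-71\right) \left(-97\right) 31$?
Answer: $213497$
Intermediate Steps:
$\left(-71\right) \left(-97\right) 31 = 6887 \cdot 31 = 213497$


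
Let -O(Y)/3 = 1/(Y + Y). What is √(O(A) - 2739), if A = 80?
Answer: I*√4382430/40 ≈ 52.336*I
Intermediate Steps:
O(Y) = -3/(2*Y) (O(Y) = -3/(Y + Y) = -3*1/(2*Y) = -3/(2*Y))
√(O(A) - 2739) = √(-3/2/80 - 2739) = √(-3/2*1/80 - 2739) = √(-3/160 - 2739) = √(-438243/160) = I*√4382430/40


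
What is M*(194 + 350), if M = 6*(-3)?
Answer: -9792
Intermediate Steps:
M = -18
M*(194 + 350) = -18*(194 + 350) = -18*544 = -9792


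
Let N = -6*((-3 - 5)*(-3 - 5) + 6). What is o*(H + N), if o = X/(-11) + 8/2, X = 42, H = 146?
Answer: -548/11 ≈ -49.818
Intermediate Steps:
o = 2/11 (o = 42/(-11) + 8/2 = 42*(-1/11) + 8*(½) = -42/11 + 4 = 2/11 ≈ 0.18182)
N = -420 (N = -6*(-8*(-8) + 6) = -6*(64 + 6) = -6*70 = -420)
o*(H + N) = 2*(146 - 420)/11 = (2/11)*(-274) = -548/11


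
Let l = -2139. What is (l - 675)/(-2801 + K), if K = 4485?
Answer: -1407/842 ≈ -1.6710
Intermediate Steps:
(l - 675)/(-2801 + K) = (-2139 - 675)/(-2801 + 4485) = -2814/1684 = -2814*1/1684 = -1407/842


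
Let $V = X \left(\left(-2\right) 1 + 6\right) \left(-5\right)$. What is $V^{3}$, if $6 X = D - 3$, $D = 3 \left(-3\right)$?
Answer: $64000$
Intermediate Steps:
$D = -9$
$X = -2$ ($X = \frac{-9 - 3}{6} = \frac{1}{6} \left(-12\right) = -2$)
$V = 40$ ($V = - 2 \left(\left(-2\right) 1 + 6\right) \left(-5\right) = - 2 \left(-2 + 6\right) \left(-5\right) = \left(-2\right) 4 \left(-5\right) = \left(-8\right) \left(-5\right) = 40$)
$V^{3} = 40^{3} = 64000$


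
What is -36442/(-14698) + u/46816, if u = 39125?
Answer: 1140563961/344050784 ≈ 3.3151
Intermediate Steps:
-36442/(-14698) + u/46816 = -36442/(-14698) + 39125/46816 = -36442*(-1/14698) + 39125*(1/46816) = 18221/7349 + 39125/46816 = 1140563961/344050784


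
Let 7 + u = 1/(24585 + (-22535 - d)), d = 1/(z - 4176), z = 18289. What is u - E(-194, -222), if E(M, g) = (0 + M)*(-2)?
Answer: -11427987242/28931649 ≈ -395.00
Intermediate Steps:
d = 1/14113 (d = 1/(18289 - 4176) = 1/14113 ≈ 7.0857e-5)
E(M, g) = -2*M (E(M, g) = M*(-2) = -2*M)
u = -202507430/28931649 (u = -7 + 1/(24585 + (-22535 - 1*1/14113)) = -7 + 1/(24585 + (-22535 - 1/14113)) = -7 + 1/(24585 - 318036456/14113) = -7 + 1/(28931649/14113) = -7 + 14113/28931649 = -202507430/28931649 ≈ -6.9995)
u - E(-194, -222) = -202507430/28931649 - (-2)*(-194) = -202507430/28931649 - 1*388 = -202507430/28931649 - 388 = -11427987242/28931649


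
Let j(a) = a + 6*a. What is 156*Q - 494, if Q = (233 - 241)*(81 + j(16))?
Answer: -241358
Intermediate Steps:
j(a) = 7*a
Q = -1544 (Q = (233 - 241)*(81 + 7*16) = -8*(81 + 112) = -8*193 = -1544)
156*Q - 494 = 156*(-1544) - 494 = -240864 - 494 = -241358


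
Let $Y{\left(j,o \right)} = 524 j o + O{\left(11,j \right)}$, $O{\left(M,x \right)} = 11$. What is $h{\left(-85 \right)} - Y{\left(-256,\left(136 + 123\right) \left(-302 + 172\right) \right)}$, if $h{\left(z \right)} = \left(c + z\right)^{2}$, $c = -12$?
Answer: $-4516619082$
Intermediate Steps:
$Y{\left(j,o \right)} = 11 + 524 j o$ ($Y{\left(j,o \right)} = 524 j o + 11 = 11 + 524 j o$)
$h{\left(z \right)} = \left(-12 + z\right)^{2}$
$h{\left(-85 \right)} - Y{\left(-256,\left(136 + 123\right) \left(-302 + 172\right) \right)} = \left(-12 - 85\right)^{2} - \left(11 + 524 \left(-256\right) \left(136 + 123\right) \left(-302 + 172\right)\right) = \left(-97\right)^{2} - \left(11 + 524 \left(-256\right) 259 \left(-130\right)\right) = 9409 - \left(11 + 524 \left(-256\right) \left(-33670\right)\right) = 9409 - \left(11 + 4516628480\right) = 9409 - 4516628491 = -4516619082$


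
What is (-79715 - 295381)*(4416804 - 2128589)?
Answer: -858300293640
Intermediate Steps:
(-79715 - 295381)*(4416804 - 2128589) = -375096*2288215 = -858300293640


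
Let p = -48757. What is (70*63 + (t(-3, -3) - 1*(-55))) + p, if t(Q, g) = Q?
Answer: -44295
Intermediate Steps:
(70*63 + (t(-3, -3) - 1*(-55))) + p = (70*63 + (-3 - 1*(-55))) - 48757 = (4410 + (-3 + 55)) - 48757 = (4410 + 52) - 48757 = 4462 - 48757 = -44295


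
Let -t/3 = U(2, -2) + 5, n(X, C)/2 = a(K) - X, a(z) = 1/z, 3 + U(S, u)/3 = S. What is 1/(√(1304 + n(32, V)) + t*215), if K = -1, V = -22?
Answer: -645/831431 - √1238/1662862 ≈ -0.00079693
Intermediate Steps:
U(S, u) = -9 + 3*S
n(X, C) = -2 - 2*X (n(X, C) = 2*(1/(-1) - X) = 2*(-1 - X) = -2 - 2*X)
t = -6 (t = -3*((-9 + 3*2) + 5) = -3*((-9 + 6) + 5) = -3*(-3 + 5) = -3*2 = -6)
1/(√(1304 + n(32, V)) + t*215) = 1/(√(1304 + (-2 - 2*32)) - 6*215) = 1/(√(1304 + (-2 - 64)) - 1290) = 1/(√(1304 - 66) - 1290) = 1/(√1238 - 1290) = 1/(-1290 + √1238)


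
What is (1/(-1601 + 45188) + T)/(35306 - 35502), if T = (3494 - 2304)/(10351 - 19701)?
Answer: 152527/234933930 ≈ 0.00064923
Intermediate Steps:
T = -7/55 (T = 1190/(-9350) = 1190*(-1/9350) = -7/55 ≈ -0.12727)
(1/(-1601 + 45188) + T)/(35306 - 35502) = (1/(-1601 + 45188) - 7/55)/(35306 - 35502) = (1/43587 - 7/55)/(-196) = (1/43587 - 7/55)*(-1/196) = -305054/2397285*(-1/196) = 152527/234933930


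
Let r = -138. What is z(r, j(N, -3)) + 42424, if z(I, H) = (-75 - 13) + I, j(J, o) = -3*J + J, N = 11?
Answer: 42198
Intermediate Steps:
j(J, o) = -2*J
z(I, H) = -88 + I
z(r, j(N, -3)) + 42424 = (-88 - 138) + 42424 = -226 + 42424 = 42198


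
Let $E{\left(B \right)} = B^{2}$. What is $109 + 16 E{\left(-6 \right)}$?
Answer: $685$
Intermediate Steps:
$109 + 16 E{\left(-6 \right)} = 109 + 16 \left(-6\right)^{2} = 109 + 16 \cdot 36 = 109 + 576 = 685$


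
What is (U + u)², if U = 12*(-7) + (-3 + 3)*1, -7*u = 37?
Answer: 390625/49 ≈ 7971.9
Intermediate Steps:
u = -37/7 (u = -⅐*37 = -37/7 ≈ -5.2857)
U = -84 (U = -84 + 0*1 = -84 + 0 = -84)
(U + u)² = (-84 - 37/7)² = (-625/7)² = 390625/49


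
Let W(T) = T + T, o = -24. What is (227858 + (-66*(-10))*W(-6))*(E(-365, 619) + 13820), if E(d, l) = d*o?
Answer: 4966200040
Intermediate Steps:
E(d, l) = -24*d (E(d, l) = d*(-24) = -24*d)
W(T) = 2*T
(227858 + (-66*(-10))*W(-6))*(E(-365, 619) + 13820) = (227858 + (-66*(-10))*(2*(-6)))*(-24*(-365) + 13820) = (227858 + 660*(-12))*(8760 + 13820) = (227858 - 7920)*22580 = 219938*22580 = 4966200040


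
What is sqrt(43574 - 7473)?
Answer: sqrt(36101) ≈ 190.00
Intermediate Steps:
sqrt(43574 - 7473) = sqrt(36101)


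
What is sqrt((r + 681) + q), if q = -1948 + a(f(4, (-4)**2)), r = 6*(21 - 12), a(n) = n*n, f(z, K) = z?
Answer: 3*I*sqrt(133) ≈ 34.598*I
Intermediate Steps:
a(n) = n**2
r = 54 (r = 6*9 = 54)
q = -1932 (q = -1948 + 4**2 = -1948 + 16 = -1932)
sqrt((r + 681) + q) = sqrt((54 + 681) - 1932) = sqrt(735 - 1932) = sqrt(-1197) = 3*I*sqrt(133)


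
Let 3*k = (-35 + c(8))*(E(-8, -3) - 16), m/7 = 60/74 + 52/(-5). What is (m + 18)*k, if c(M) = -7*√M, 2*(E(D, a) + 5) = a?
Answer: -477120/37 - 190848*√2/37 ≈ -20190.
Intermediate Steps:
E(D, a) = -5 + a/2
m = -12418/185 (m = 7*(60/74 + 52/(-5)) = 7*(60*(1/74) + 52*(-⅕)) = 7*(30/37 - 52/5) = 7*(-1774/185) = -12418/185 ≈ -67.124)
k = 525/2 + 105*√2 (k = ((-35 - 14*√2)*((-5 + (½)*(-3)) - 16))/3 = ((-35 - 14*√2)*((-5 - 3/2) - 16))/3 = ((-35 - 14*√2)*(-13/2 - 16))/3 = ((-35 - 14*√2)*(-45/2))/3 = (1575/2 + 315*√2)/3 = 525/2 + 105*√2 ≈ 410.99)
(m + 18)*k = (-12418/185 + 18)*(525/2 + 105*√2) = -9088*(525/2 + 105*√2)/185 = -477120/37 - 190848*√2/37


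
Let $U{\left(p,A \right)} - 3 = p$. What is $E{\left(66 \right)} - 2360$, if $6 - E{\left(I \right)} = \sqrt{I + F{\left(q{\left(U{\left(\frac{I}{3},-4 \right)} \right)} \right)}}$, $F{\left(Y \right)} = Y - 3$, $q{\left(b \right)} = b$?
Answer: $-2354 - 2 \sqrt{22} \approx -2363.4$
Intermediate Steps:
$U{\left(p,A \right)} = 3 + p$
$F{\left(Y \right)} = -3 + Y$
$E{\left(I \right)} = 6 - \frac{2 \sqrt{3} \sqrt{I}}{3}$ ($E{\left(I \right)} = 6 - \sqrt{I + \left(-3 + \left(3 + \frac{I}{3}\right)\right)} = 6 - \sqrt{I + \frac{I}{3}} = 6 - \sqrt{\frac{4 I}{3}} = 6 - \frac{2 \sqrt{3} \sqrt{I}}{3}$)
$E{\left(66 \right)} - 2360 = \left(6 - \frac{2 \sqrt{3} \sqrt{66}}{3}\right) - 2360 = \left(6 - 2 \sqrt{22}\right) - 2360 = -2354 - 2 \sqrt{22}$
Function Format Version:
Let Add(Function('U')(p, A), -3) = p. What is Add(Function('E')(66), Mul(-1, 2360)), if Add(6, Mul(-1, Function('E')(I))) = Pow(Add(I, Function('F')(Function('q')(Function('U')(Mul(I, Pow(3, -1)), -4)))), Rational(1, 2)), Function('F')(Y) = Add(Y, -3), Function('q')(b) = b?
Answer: Add(-2354, Mul(-2, Pow(22, Rational(1, 2)))) ≈ -2363.4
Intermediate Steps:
Function('U')(p, A) = Add(3, p)
Function('F')(Y) = Add(-3, Y)
Function('E')(I) = Add(6, Mul(Rational(-2, 3), Pow(3, Rational(1, 2)), Pow(I, Rational(1, 2)))) (Function('E')(I) = Add(6, Mul(-1, Pow(Add(I, Add(-3, Add(3, Mul(I, Pow(3, -1))))), Rational(1, 2)))) = Add(6, Mul(-1, Pow(Add(I, Add(-3, Add(3, Mul(I, Rational(1, 3))))), Rational(1, 2)))) = Add(6, Mul(-1, Pow(Add(I, Add(-3, Add(3, Mul(Rational(1, 3), I)))), Rational(1, 2)))) = Add(6, Mul(-1, Pow(Add(I, Mul(Rational(1, 3), I)), Rational(1, 2)))) = Add(6, Mul(-1, Pow(Mul(Rational(4, 3), I), Rational(1, 2)))) = Add(6, Mul(-1, Mul(Rational(2, 3), Pow(3, Rational(1, 2)), Pow(I, Rational(1, 2))))) = Add(6, Mul(Rational(-2, 3), Pow(3, Rational(1, 2)), Pow(I, Rational(1, 2)))))
Add(Function('E')(66), Mul(-1, 2360)) = Add(Add(6, Mul(Rational(-2, 3), Pow(3, Rational(1, 2)), Pow(66, Rational(1, 2)))), Mul(-1, 2360)) = Add(Add(6, Mul(-2, Pow(22, Rational(1, 2)))), -2360) = Add(-2354, Mul(-2, Pow(22, Rational(1, 2))))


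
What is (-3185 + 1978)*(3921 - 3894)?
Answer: -32589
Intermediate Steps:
(-3185 + 1978)*(3921 - 3894) = -1207*27 = -32589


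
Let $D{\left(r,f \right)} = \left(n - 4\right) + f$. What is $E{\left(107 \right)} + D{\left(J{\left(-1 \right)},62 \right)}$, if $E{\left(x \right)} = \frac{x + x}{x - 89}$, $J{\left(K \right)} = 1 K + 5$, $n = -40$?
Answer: $\frac{269}{9} \approx 29.889$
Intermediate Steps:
$J{\left(K \right)} = 5 + K$ ($J{\left(K \right)} = K + 5 = 5 + K$)
$D{\left(r,f \right)} = -44 + f$ ($D{\left(r,f \right)} = \left(-40 - 4\right) + f = -44 + f$)
$E{\left(x \right)} = \frac{2 x}{-89 + x}$
$E{\left(107 \right)} + D{\left(J{\left(-1 \right)},62 \right)} = 2 \cdot 107 \frac{1}{-89 + 107} + \left(-44 + 62\right) = 2 \cdot 107 \cdot \frac{1}{18} + 18 = \frac{107}{9} + 18 = \frac{269}{9}$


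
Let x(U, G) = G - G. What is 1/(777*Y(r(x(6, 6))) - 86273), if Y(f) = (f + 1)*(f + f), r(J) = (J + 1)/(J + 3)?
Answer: -3/256747 ≈ -1.1685e-5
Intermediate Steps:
x(U, G) = 0
r(J) = (1 + J)/(3 + J)
Y(f) = 2*f*(1 + f) (Y(f) = (1 + f)*(2*f) = 2*f*(1 + f))
1/(777*Y(r(x(6, 6))) - 86273) = 1/(777*(2*((1 + 0)/(3 + 0))*(1 + (1 + 0)/(3 + 0))) - 86273) = 1/(777*(2*(1/3)*(1 + 1/3)) - 86273) = 1/(777*(2*(1/3)*(4/3)) - 86273) = 1/(777*(8/9) - 86273) = 1/(2072/3 - 86273) = 1/(-256747/3) = -3/256747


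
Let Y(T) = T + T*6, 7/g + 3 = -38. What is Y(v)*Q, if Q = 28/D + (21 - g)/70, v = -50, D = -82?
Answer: 560/41 ≈ 13.659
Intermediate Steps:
g = -7/41 (g = 7/(-3 - 38) = 7/(-41) = 7*(-1/41) = -7/41 ≈ -0.17073)
Y(T) = 7*T (Y(T) = T + 6*T = 7*T)
Q = -8/205 (Q = 28/(-82) + (21 - 1*(-7/41))/70 = 28*(-1/82) + (21 + 7/41)*(1/70) = -14/41 + (868/41)*(1/70) = -14/41 + 62/205 = -8/205 ≈ -0.039024)
Y(v)*Q = (7*(-50))*(-8/205) = -350*(-8/205) = 560/41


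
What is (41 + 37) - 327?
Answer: -249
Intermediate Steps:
(41 + 37) - 327 = 78 - 327 = -249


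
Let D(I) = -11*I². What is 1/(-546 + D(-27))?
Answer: -1/8565 ≈ -0.00011675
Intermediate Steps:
1/(-546 + D(-27)) = 1/(-546 - 11*(-27)²) = 1/(-546 - 11*729) = 1/(-546 - 8019) = 1/(-8565) = -1/8565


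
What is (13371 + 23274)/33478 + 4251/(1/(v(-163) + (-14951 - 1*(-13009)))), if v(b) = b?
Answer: -299572992045/33478 ≈ -8.9484e+6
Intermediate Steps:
(13371 + 23274)/33478 + 4251/(1/(v(-163) + (-14951 - 1*(-13009)))) = (13371 + 23274)/33478 + 4251/(1/(-163 + (-14951 - 1*(-13009)))) = 36645*(1/33478) + 4251/(1/(-163 + (-14951 + 13009))) = 36645/33478 + 4251/(1/(-163 - 1942)) = 36645/33478 + 4251/(1/(-2105)) = 36645/33478 + 4251/(-1/2105) = 36645/33478 + 4251*(-2105) = 36645/33478 - 8948355 = -299572992045/33478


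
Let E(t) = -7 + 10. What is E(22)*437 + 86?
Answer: 1397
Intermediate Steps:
E(t) = 3
E(22)*437 + 86 = 3*437 + 86 = 1311 + 86 = 1397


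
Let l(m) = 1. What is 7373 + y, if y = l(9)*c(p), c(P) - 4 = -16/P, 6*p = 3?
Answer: 7345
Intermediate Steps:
p = ½ (p = (⅙)*3 = ½ ≈ 0.50000)
c(P) = 4 - 16/P
y = -28 (y = 1*(4 - 16/½) = 1*(4 - 16*2) = 1*(4 - 32) = 1*(-28) = -28)
7373 + y = 7373 - 28 = 7345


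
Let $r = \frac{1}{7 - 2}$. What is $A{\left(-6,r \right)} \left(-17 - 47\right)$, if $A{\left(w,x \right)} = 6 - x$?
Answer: $- \frac{1856}{5} \approx -371.2$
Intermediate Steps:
$r = \frac{1}{5} \approx 0.2$
$A{\left(-6,r \right)} \left(-17 - 47\right) = \left(6 - \frac{1}{5}\right) \left(-17 - 47\right) = \left(6 - \frac{1}{5}\right) \left(-64\right) = \frac{29}{5} \left(-64\right) = - \frac{1856}{5}$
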